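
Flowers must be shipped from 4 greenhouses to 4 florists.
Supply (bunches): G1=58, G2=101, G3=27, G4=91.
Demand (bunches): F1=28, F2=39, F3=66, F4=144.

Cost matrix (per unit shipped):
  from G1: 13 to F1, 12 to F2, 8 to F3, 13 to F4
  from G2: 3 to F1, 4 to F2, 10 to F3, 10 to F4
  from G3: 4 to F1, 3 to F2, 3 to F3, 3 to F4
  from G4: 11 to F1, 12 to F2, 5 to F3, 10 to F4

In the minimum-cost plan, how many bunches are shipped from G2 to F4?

34

Solving gives:
  G1->F4: 58 bunches
  G2->F1: 28 bunches
  G2->F2: 39 bunches
  G2->F4: 34 bunches
  G3->F4: 27 bunches
  G4->F3: 66 bunches
  G4->F4: 25 bunches
Total cost = 1995.
So G2→F4 carries 34 bunches.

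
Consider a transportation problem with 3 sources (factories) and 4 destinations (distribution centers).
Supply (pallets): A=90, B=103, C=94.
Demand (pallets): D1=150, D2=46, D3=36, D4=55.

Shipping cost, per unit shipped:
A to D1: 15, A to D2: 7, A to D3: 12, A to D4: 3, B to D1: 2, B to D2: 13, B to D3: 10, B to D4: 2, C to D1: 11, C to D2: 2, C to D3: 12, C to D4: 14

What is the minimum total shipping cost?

1412

Optimal allocation:
  A->D3: 35 pallets
  A->D4: 55 pallets
  B->D1: 103 pallets
  C->D1: 47 pallets
  C->D2: 46 pallets
  C->D3: 1 pallets
Total cost = 1412.
(Supply check: A ships 90; B ships 103; C ships 94.)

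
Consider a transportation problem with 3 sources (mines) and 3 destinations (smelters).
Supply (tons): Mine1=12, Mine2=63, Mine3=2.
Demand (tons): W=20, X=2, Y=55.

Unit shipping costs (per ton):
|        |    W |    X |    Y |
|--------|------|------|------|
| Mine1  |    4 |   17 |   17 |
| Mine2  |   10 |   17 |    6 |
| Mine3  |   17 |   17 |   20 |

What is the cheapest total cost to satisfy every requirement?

492

One minimum-cost allocation:
  Mine1 to W: 12 × 4 = 48
  Mine2 to W: 8 × 10 = 80
  Mine2 to Y: 55 × 6 = 330
  Mine3 to X: 2 × 17 = 34
Total = 48 + 80 + 330 + 34 = 492.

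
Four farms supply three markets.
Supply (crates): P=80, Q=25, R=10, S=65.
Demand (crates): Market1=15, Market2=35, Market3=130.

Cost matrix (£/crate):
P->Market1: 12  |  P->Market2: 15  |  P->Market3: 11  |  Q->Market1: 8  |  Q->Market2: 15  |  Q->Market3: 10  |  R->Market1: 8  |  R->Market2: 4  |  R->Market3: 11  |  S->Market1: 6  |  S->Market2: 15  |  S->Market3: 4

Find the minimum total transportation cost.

A cheapest plan:
  P->Market2: 25 × £15 = £375
  P->Market3: 55 × £11 = £605
  Q->Market1: 15 × £8 = £120
  Q->Market3: 10 × £10 = £100
  R->Market2: 10 × £4 = £40
  S->Market3: 65 × £4 = £260
Total = 375 + 605 + 120 + 100 + 40 + 260 = £1500.

1500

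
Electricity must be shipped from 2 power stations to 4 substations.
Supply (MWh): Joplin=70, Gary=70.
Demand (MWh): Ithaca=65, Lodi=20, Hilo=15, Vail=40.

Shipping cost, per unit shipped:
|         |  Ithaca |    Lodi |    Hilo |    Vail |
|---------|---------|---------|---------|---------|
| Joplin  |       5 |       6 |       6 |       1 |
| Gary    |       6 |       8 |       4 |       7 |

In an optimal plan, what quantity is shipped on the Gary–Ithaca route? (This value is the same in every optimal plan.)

55

Optimal shipments:
  Joplin->Ithaca: 10 MWh
  Joplin->Lodi: 20 MWh
  Joplin->Vail: 40 MWh
  Gary->Ithaca: 55 MWh
  Gary->Hilo: 15 MWh
Total cost = 600.
So Gary→Ithaca carries 55 MWh.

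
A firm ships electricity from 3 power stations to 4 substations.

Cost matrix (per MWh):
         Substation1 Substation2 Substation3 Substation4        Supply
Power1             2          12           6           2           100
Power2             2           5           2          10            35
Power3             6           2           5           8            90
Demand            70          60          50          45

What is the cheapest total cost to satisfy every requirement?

A cheapest plan:
  Power1–Substation1: 55 MWh
  Power1–Substation4: 45 MWh
  Power2–Substation1: 15 MWh
  Power2–Substation3: 20 MWh
  Power3–Substation2: 60 MWh
  Power3–Substation3: 30 MWh
Total cost = 540.

540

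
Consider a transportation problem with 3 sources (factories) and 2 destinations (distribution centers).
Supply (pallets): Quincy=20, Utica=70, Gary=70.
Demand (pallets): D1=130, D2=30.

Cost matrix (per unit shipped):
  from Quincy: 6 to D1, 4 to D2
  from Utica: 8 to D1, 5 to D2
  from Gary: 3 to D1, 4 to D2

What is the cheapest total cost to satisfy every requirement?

Optimal allocation:
  Quincy–D1: 20 × 6 = 120
  Utica–D1: 40 × 8 = 320
  Utica–D2: 30 × 5 = 150
  Gary–D1: 70 × 3 = 210
Total = 120 + 320 + 150 + 210 = 800.

800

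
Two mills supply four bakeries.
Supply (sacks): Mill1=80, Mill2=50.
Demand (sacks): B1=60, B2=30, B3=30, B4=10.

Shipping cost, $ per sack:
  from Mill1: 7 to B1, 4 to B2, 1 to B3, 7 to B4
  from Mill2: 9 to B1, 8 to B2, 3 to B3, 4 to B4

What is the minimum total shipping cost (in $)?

690

Optimal allocation:
  Mill1–B1: 20 × $7 = $140
  Mill1–B2: 30 × $4 = $120
  Mill1–B3: 30 × $1 = $30
  Mill2–B1: 40 × $9 = $360
  Mill2–B4: 10 × $4 = $40
Total = 140 + 120 + 30 + 360 + 40 = $690.
(Supply check: Mill1 ships 80; Mill2 ships 50.)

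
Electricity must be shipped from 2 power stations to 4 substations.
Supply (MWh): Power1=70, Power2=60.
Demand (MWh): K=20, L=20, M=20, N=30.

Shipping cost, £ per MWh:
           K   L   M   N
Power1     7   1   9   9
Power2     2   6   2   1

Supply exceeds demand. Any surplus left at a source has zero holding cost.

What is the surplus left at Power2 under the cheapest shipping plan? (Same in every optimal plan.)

0

Minimum-cost shipments:
  Power1–K: 10 MWh
  Power1–L: 20 MWh
  Power2–K: 10 MWh
  Power2–M: 20 MWh
  Power2–N: 30 MWh
Total cost = £180.
Power2 ships 60 of its 60, leaving 0.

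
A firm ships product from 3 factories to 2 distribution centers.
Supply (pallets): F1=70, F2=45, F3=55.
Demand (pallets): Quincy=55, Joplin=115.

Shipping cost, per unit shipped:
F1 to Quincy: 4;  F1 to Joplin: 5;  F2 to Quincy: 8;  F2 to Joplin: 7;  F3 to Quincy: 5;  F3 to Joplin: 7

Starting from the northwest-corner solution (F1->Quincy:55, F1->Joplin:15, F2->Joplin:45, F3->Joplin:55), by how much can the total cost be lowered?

55

Current plan cost = 55·4 + 15·5 + 45·7 + 55·7 = 995.
Optimal plan:
  F1 to Joplin: 70 pallets
  F2 to Joplin: 45 pallets
  F3 to Quincy: 55 pallets
Optimal cost = 940.
Saving = 995 − 940 = 55.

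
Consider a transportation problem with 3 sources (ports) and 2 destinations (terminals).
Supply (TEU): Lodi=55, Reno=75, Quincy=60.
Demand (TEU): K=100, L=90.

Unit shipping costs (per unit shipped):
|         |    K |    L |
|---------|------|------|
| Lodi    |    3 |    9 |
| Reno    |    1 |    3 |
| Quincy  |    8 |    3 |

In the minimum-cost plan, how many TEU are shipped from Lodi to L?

0

Solving gives:
  Lodi to K: 55 TEU
  Reno to K: 45 TEU
  Reno to L: 30 TEU
  Quincy to L: 60 TEU
Total cost = 480.
The route Lodi→L is not used.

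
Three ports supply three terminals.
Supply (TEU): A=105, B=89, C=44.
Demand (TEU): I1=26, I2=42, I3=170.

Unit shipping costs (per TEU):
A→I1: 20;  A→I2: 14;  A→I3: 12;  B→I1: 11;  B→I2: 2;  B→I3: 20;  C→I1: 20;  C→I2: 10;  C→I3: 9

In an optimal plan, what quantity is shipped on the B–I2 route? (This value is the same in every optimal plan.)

42

Optimal shipments:
  A->I3: 105 × 12 = 1260
  B->I1: 26 × 11 = 286
  B->I2: 42 × 2 = 84
  B->I3: 21 × 20 = 420
  C->I3: 44 × 9 = 396
Total cost = 2446.
So B→I2 carries 42 TEU.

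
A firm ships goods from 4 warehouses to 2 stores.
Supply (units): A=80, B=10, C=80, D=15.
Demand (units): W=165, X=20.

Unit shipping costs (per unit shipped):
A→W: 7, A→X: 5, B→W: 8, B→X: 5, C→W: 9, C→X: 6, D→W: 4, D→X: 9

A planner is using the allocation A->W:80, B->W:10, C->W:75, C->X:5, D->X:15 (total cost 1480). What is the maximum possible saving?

120

Current plan cost = 80·7 + 10·8 + 75·9 + 5·6 + 15·9 = 1480.
Optimal plan:
  A->W: 80 × 7 = 560
  B->W: 10 × 8 = 80
  C->W: 60 × 9 = 540
  C->X: 20 × 6 = 120
  D->W: 15 × 4 = 60
Optimal cost = 1360.
Saving = 1480 − 1360 = 120.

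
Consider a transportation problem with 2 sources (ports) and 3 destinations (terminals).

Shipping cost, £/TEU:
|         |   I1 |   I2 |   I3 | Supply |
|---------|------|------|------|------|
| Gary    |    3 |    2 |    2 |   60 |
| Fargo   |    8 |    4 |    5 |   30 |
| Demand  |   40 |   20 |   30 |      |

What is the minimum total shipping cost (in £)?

290

An optimal shipping plan:
  Gary→I1: 40 TEU
  Gary→I3: 20 TEU
  Fargo→I2: 20 TEU
  Fargo→I3: 10 TEU
Total cost = £290.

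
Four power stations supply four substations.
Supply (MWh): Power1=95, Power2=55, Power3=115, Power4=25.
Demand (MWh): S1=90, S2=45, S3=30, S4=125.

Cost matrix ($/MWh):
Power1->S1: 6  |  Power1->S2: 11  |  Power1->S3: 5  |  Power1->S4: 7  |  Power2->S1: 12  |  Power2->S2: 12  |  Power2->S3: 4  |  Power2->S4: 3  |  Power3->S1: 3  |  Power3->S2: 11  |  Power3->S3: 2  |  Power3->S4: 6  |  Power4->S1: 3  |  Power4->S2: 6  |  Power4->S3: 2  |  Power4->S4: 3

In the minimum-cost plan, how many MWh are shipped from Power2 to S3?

0

Optimal shipments:
  Power1–S1: 5 × $6 = $30
  Power1–S2: 20 × $11 = $220
  Power1–S4: 70 × $7 = $490
  Power2–S4: 55 × $3 = $165
  Power3–S1: 85 × $3 = $255
  Power3–S3: 30 × $2 = $60
  Power4–S2: 25 × $6 = $150
Total cost = $1370.
The route Power2→S3 is not used.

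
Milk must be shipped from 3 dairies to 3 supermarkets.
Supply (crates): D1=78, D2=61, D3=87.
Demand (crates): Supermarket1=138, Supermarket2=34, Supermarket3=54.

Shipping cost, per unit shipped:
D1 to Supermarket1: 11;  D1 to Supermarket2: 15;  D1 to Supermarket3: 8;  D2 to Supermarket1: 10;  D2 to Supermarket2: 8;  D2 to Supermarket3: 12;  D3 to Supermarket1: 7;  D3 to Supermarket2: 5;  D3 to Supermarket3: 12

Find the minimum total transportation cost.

An optimal shipping plan:
  D1–Supermarket1: 24 × 11 = 264
  D1–Supermarket3: 54 × 8 = 432
  D2–Supermarket1: 61 × 10 = 610
  D3–Supermarket1: 53 × 7 = 371
  D3–Supermarket2: 34 × 5 = 170
Total = 264 + 432 + 610 + 371 + 170 = 1847.

1847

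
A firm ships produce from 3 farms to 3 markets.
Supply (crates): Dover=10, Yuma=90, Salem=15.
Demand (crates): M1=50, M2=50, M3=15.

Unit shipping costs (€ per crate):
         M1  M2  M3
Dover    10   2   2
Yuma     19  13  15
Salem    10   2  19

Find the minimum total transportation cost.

1530

One minimum-cost allocation:
  Dover–M3: 10 × €2 = €20
  Yuma–M1: 50 × €19 = €950
  Yuma–M2: 35 × €13 = €455
  Yuma–M3: 5 × €15 = €75
  Salem–M2: 15 × €2 = €30
Total = 20 + 950 + 455 + 75 + 30 = €1530.
(Supply check: Dover ships 10; Yuma ships 90; Salem ships 15.)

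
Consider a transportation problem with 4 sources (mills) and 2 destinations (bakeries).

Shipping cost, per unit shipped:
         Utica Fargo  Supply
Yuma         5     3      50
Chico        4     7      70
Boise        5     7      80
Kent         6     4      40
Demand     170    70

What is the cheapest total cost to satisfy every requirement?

One minimum-cost allocation:
  Yuma–Utica: 20 sacks
  Yuma–Fargo: 30 sacks
  Chico–Utica: 70 sacks
  Boise–Utica: 80 sacks
  Kent–Fargo: 40 sacks
Total cost = 1030.
(Supply check: Yuma ships 50; Chico ships 70; Boise ships 80; Kent ships 40.)

1030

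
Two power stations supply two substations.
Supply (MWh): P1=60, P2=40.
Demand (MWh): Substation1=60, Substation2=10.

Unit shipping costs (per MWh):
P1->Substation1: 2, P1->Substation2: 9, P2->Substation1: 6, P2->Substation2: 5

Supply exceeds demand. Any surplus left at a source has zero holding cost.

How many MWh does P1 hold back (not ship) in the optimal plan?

0

Minimum-cost shipments:
  P1 to Substation1: 60 × 2 = 120
  P2 to Substation2: 10 × 5 = 50
Total cost = 170.
P1 ships 60 of its 60, leaving 0.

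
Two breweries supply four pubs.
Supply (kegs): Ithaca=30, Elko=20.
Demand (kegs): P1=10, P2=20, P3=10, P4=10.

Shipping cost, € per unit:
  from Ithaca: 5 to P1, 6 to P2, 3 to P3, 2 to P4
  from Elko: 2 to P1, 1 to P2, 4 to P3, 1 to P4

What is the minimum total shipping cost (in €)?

One minimum-cost allocation:
  Ithaca→P1: 10 × €5 = €50
  Ithaca→P3: 10 × €3 = €30
  Ithaca→P4: 10 × €2 = €20
  Elko→P2: 20 × €1 = €20
Total = 50 + 30 + 20 + 20 = €120.

120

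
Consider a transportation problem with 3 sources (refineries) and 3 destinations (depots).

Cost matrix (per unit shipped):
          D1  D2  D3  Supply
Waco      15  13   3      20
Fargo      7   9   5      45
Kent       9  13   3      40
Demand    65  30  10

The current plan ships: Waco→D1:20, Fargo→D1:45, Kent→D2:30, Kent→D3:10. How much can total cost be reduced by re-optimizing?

160

Current plan cost = 20·15 + 45·7 + 30·13 + 10·3 = 1035.
Optimal plan:
  Waco->D2: 10 × 13 = 130
  Waco->D3: 10 × 3 = 30
  Fargo->D1: 25 × 7 = 175
  Fargo->D2: 20 × 9 = 180
  Kent->D1: 40 × 9 = 360
Optimal cost = 875.
Saving = 1035 − 875 = 160.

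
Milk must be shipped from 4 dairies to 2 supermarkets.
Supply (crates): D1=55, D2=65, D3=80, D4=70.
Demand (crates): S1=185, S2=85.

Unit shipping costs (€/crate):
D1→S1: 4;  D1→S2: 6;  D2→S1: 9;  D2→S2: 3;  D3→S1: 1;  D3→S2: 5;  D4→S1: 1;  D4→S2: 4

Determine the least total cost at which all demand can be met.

One minimum-cost allocation:
  D1 to S1: 35 × €4 = €140
  D1 to S2: 20 × €6 = €120
  D2 to S2: 65 × €3 = €195
  D3 to S1: 80 × €1 = €80
  D4 to S1: 70 × €1 = €70
Total = 140 + 120 + 195 + 80 + 70 = €605.

605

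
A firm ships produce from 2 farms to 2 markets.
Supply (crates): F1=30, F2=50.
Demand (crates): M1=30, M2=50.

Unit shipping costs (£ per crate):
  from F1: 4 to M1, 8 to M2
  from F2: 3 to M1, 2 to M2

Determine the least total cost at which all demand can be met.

220

An optimal shipping plan:
  F1→M1: 30 crates
  F2→M2: 50 crates
Total cost = £220.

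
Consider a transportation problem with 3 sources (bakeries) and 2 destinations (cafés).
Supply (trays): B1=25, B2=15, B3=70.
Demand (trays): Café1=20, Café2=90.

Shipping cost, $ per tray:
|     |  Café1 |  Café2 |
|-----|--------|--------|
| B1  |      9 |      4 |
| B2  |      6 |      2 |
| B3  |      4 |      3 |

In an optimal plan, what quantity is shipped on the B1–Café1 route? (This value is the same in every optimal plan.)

The minimum-cost plan:
  B1 to Café2: 25 × $4 = $100
  B2 to Café2: 15 × $2 = $30
  B3 to Café1: 20 × $4 = $80
  B3 to Café2: 50 × $3 = $150
Total cost = $360.
The route B1→Café1 is not used.

0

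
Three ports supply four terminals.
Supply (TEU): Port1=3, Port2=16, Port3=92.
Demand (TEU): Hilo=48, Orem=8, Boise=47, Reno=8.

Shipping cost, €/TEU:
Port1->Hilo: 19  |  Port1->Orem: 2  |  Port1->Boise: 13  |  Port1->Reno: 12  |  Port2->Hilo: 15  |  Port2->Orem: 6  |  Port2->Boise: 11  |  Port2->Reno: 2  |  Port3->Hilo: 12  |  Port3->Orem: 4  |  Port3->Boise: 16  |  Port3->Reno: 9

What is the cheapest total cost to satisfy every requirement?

Optimal allocation:
  Port1–Boise: 3 × €13 = €39
  Port2–Boise: 8 × €11 = €88
  Port2–Reno: 8 × €2 = €16
  Port3–Hilo: 48 × €12 = €576
  Port3–Orem: 8 × €4 = €32
  Port3–Boise: 36 × €16 = €576
Total = 39 + 88 + 16 + 576 + 32 + 576 = €1327.

1327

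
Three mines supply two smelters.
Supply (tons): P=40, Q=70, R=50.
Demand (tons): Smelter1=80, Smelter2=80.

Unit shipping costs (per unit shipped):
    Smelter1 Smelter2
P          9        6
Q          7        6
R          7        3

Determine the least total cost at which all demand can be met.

An optimal shipping plan:
  P→Smelter1: 10 tons
  P→Smelter2: 30 tons
  Q→Smelter1: 70 tons
  R→Smelter2: 50 tons
Total cost = 910.
(Supply check: P ships 40; Q ships 70; R ships 50.)

910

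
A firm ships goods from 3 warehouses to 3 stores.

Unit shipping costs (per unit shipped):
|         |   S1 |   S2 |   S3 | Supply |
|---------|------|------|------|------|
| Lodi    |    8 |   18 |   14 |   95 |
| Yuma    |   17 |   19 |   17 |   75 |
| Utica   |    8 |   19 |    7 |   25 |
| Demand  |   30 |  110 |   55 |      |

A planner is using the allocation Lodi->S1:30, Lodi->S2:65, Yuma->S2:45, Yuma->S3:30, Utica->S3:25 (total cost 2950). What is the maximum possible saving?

Current plan cost = 30·8 + 65·18 + 45·19 + 30·17 + 25·7 = 2950.
Optimal plan:
  Lodi→S1: 30 units
  Lodi→S2: 35 units
  Lodi→S3: 30 units
  Yuma→S2: 75 units
  Utica→S3: 25 units
Optimal cost = 2890.
Saving = 2950 − 2890 = 60.

60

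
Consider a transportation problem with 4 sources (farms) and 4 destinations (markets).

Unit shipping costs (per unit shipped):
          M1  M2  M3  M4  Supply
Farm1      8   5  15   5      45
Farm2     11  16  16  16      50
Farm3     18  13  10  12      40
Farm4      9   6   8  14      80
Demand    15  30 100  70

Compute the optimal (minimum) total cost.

A cheapest plan:
  Farm1 to M4: 45 × 5 = 225
  Farm2 to M1: 15 × 11 = 165
  Farm2 to M3: 10 × 16 = 160
  Farm2 to M4: 25 × 16 = 400
  Farm3 to M3: 40 × 10 = 400
  Farm4 to M2: 30 × 6 = 180
  Farm4 to M3: 50 × 8 = 400
Total = 225 + 165 + 160 + 400 + 400 + 180 + 400 = 1930.

1930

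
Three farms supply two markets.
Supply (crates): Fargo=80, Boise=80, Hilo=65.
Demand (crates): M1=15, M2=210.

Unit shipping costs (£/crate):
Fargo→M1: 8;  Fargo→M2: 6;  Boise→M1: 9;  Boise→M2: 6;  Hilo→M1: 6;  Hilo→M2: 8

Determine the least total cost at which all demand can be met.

An optimal shipping plan:
  Fargo–M2: 80 crates
  Boise–M2: 80 crates
  Hilo–M1: 15 crates
  Hilo–M2: 50 crates
Total cost = £1450.
(Supply check: Fargo ships 80; Boise ships 80; Hilo ships 65.)

1450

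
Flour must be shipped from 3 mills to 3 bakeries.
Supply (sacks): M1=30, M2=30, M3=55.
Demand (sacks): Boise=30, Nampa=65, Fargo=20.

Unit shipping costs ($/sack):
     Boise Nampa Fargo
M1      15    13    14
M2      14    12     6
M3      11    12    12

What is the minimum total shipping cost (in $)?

An optimal shipping plan:
  M1–Nampa: 30 × $13 = $390
  M2–Nampa: 10 × $12 = $120
  M2–Fargo: 20 × $6 = $120
  M3–Boise: 30 × $11 = $330
  M3–Nampa: 25 × $12 = $300
Total = 390 + 120 + 120 + 330 + 300 = $1260.

1260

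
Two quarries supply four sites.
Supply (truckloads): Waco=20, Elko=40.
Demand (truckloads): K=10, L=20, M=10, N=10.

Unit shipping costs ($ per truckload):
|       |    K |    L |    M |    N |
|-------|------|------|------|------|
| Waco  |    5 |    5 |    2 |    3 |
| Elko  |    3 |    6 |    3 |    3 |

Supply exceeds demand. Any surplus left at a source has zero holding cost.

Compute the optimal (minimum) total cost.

190

An optimal shipping plan:
  Waco–L: 20 truckloads
  Elko–K: 10 truckloads
  Elko–M: 10 truckloads
  Elko–N: 10 truckloads
Total cost = $190.
(Supply check: Waco ships 20; Elko ships 30.)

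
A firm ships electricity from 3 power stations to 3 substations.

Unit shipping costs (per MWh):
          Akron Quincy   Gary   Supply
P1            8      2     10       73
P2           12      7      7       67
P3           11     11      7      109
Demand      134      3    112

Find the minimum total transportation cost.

Optimal allocation:
  P1 to Akron: 70 × 8 = 560
  P1 to Quincy: 3 × 2 = 6
  P2 to Gary: 67 × 7 = 469
  P3 to Akron: 64 × 11 = 704
  P3 to Gary: 45 × 7 = 315
Total = 560 + 6 + 469 + 704 + 315 = 2054.

2054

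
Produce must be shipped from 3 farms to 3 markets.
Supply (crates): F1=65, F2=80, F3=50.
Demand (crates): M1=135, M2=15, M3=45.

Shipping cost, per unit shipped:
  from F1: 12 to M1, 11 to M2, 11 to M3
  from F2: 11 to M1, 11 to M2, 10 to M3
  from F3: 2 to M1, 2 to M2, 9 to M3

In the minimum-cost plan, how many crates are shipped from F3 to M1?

Solving gives:
  F1 to M1: 5 × 12 = 60
  F1 to M2: 15 × 11 = 165
  F1 to M3: 45 × 11 = 495
  F2 to M1: 80 × 11 = 880
  F3 to M1: 50 × 2 = 100
Total cost = 1700.
So F3→M1 carries 50 crates.

50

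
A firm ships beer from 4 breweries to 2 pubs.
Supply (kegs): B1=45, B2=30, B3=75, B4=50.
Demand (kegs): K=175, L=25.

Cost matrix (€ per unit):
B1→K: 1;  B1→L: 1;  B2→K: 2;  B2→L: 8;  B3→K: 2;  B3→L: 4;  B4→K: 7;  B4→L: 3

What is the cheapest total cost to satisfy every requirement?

An optimal shipping plan:
  B1–K: 45 × €1 = €45
  B2–K: 30 × €2 = €60
  B3–K: 75 × €2 = €150
  B4–K: 25 × €7 = €175
  B4–L: 25 × €3 = €75
Total = 45 + 60 + 150 + 175 + 75 = €505.

505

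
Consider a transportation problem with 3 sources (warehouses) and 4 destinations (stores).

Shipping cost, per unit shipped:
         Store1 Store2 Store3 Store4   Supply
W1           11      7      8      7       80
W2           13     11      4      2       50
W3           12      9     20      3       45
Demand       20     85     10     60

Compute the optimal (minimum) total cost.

1025

Optimal allocation:
  W1–Store2: 80 units
  W2–Store3: 10 units
  W2–Store4: 40 units
  W3–Store1: 20 units
  W3–Store2: 5 units
  W3–Store4: 20 units
Total cost = 1025.
(Supply check: W1 ships 80; W2 ships 50; W3 ships 45.)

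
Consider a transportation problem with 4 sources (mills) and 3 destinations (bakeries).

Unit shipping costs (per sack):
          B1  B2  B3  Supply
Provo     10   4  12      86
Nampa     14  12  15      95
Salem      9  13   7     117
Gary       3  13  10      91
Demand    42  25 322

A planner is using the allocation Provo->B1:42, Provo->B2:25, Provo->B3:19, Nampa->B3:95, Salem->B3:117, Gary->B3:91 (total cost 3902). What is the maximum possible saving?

Current plan cost = 42·10 + 25·4 + 19·12 + 95·15 + 117·7 + 91·10 = 3902.
Optimal plan:
  Provo->B2: 25 × 4 = 100
  Provo->B3: 61 × 12 = 732
  Nampa->B3: 95 × 15 = 1425
  Salem->B3: 117 × 7 = 819
  Gary->B1: 42 × 3 = 126
  Gary->B3: 49 × 10 = 490
Optimal cost = 3692.
Saving = 3902 − 3692 = 210.

210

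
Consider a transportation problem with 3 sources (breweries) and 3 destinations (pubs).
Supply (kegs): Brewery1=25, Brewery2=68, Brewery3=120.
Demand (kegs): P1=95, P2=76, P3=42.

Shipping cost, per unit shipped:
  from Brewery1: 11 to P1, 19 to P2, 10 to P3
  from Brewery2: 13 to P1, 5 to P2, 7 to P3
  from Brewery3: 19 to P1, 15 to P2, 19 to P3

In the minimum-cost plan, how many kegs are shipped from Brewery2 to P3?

The minimum-cost plan:
  Brewery1 to P1: 25 kegs
  Brewery2 to P2: 26 kegs
  Brewery2 to P3: 42 kegs
  Brewery3 to P1: 70 kegs
  Brewery3 to P2: 50 kegs
Total cost = 2779.
So Brewery2→P3 carries 42 kegs.

42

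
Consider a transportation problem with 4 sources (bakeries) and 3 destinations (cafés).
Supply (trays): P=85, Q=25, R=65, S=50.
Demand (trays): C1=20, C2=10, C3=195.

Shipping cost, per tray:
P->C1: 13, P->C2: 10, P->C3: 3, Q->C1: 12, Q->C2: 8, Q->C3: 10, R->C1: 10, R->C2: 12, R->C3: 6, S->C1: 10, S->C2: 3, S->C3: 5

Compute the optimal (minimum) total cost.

1165

An optimal shipping plan:
  P→C3: 85 × 3 = 255
  Q→C1: 20 × 12 = 240
  Q→C3: 5 × 10 = 50
  R→C3: 65 × 6 = 390
  S→C2: 10 × 3 = 30
  S→C3: 40 × 5 = 200
Total = 255 + 240 + 50 + 390 + 30 + 200 = 1165.
(Supply check: P ships 85; Q ships 25; R ships 65; S ships 50.)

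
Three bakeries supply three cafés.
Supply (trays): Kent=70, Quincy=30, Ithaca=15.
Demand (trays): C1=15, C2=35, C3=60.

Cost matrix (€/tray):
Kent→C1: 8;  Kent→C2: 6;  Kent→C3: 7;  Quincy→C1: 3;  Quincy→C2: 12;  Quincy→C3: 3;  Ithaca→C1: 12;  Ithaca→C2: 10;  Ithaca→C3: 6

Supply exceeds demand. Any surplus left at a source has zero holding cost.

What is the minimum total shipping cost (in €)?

600

Optimal allocation:
  Kent->C2: 35 × €6 = €210
  Kent->C3: 30 × €7 = €210
  Quincy->C1: 15 × €3 = €45
  Quincy->C3: 15 × €3 = €45
  Ithaca->C3: 15 × €6 = €90
Total = 210 + 210 + 45 + 45 + 90 = €600.
(Supply check: Kent ships 65; Quincy ships 30; Ithaca ships 15.)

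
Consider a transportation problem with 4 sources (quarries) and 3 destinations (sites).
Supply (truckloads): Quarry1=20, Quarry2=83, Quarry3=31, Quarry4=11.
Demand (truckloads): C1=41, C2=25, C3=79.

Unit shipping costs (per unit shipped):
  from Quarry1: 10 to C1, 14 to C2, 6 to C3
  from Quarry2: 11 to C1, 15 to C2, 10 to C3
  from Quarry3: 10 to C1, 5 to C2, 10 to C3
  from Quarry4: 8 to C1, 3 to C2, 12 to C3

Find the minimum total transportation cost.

Optimal allocation:
  Quarry1->C3: 20 × 6 = 120
  Quarry2->C1: 24 × 11 = 264
  Quarry2->C3: 59 × 10 = 590
  Quarry3->C1: 17 × 10 = 170
  Quarry3->C2: 14 × 5 = 70
  Quarry4->C2: 11 × 3 = 33
Total = 120 + 264 + 590 + 170 + 70 + 33 = 1247.

1247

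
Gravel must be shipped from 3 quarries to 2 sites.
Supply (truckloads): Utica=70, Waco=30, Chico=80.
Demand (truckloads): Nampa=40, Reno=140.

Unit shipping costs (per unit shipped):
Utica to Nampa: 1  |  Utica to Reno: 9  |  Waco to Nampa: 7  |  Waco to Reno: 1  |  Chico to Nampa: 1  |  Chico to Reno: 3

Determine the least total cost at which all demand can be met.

580

An optimal shipping plan:
  Utica–Nampa: 40 × 1 = 40
  Utica–Reno: 30 × 9 = 270
  Waco–Reno: 30 × 1 = 30
  Chico–Reno: 80 × 3 = 240
Total = 40 + 270 + 30 + 240 = 580.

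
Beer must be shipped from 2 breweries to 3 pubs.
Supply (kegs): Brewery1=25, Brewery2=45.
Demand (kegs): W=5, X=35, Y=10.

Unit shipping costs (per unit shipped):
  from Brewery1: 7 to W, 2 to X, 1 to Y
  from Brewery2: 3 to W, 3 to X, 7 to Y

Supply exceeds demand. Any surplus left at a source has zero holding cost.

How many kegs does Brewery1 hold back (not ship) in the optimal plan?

0

An optimal plan:
  Brewery1–X: 15 kegs
  Brewery1–Y: 10 kegs
  Brewery2–W: 5 kegs
  Brewery2–X: 20 kegs
Total cost = 115.
Brewery1 ships 25 of its 25, leaving 0.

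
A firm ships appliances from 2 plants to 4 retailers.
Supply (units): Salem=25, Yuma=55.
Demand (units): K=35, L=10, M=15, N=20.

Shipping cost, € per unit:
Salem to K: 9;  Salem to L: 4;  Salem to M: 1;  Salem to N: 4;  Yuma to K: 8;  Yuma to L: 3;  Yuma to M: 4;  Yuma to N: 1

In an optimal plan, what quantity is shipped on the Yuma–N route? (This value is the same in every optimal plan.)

Solving gives:
  Salem–K: 10 × €9 = €90
  Salem–M: 15 × €1 = €15
  Yuma–K: 25 × €8 = €200
  Yuma–L: 10 × €3 = €30
  Yuma–N: 20 × €1 = €20
Total cost = €355.
So Yuma→N carries 20 units.

20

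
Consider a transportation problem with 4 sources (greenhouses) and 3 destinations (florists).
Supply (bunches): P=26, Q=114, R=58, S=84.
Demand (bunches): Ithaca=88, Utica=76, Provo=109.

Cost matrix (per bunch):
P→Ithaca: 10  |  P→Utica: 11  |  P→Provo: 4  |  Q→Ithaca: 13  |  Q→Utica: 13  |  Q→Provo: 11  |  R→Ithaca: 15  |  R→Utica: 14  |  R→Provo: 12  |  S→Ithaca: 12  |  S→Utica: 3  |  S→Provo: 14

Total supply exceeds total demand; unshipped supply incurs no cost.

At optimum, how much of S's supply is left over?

0

Minimum-cost shipments:
  P→Provo: 26 × 4 = 104
  Q→Ithaca: 80 × 13 = 1040
  Q→Provo: 34 × 11 = 374
  R→Provo: 49 × 12 = 588
  S→Ithaca: 8 × 12 = 96
  S→Utica: 76 × 3 = 228
Total cost = 2430.
S ships 84 of its 84, leaving 0.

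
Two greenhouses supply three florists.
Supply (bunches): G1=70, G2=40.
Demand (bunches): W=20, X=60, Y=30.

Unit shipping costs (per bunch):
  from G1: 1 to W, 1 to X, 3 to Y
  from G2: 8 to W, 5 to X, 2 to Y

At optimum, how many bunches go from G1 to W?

20

The minimum-cost plan:
  G1→W: 20 × 1 = 20
  G1→X: 50 × 1 = 50
  G2→X: 10 × 5 = 50
  G2→Y: 30 × 2 = 60
Total cost = 180.
So G1→W carries 20 bunches.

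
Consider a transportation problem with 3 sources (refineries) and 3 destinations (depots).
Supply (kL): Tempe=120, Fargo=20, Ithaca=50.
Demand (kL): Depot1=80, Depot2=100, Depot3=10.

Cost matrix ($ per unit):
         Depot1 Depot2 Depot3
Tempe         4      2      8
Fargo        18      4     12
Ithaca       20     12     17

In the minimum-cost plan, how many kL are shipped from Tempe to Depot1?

80

Optimal shipments:
  Tempe–Depot1: 80 kL
  Tempe–Depot2: 40 kL
  Fargo–Depot2: 20 kL
  Ithaca–Depot2: 40 kL
  Ithaca–Depot3: 10 kL
Total cost = $1130.
So Tempe→Depot1 carries 80 kL.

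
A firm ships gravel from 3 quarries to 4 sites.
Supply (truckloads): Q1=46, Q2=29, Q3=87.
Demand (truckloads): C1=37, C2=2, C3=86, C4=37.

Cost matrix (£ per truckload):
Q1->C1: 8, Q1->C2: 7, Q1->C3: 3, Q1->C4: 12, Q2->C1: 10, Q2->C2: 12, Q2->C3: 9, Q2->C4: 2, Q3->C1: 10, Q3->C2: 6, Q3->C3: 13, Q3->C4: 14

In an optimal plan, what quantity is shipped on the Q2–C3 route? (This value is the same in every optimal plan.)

0

Solving gives:
  Q1->C3: 46 × £3 = £138
  Q2->C4: 29 × £2 = £58
  Q3->C1: 37 × £10 = £370
  Q3->C2: 2 × £6 = £12
  Q3->C3: 40 × £13 = £520
  Q3->C4: 8 × £14 = £112
Total cost = £1210.
The route Q2→C3 is not used.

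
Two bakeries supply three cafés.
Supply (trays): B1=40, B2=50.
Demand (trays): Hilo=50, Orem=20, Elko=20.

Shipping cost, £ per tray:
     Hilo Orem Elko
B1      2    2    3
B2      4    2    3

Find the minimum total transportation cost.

220

An optimal shipping plan:
  B1->Hilo: 40 trays
  B2->Hilo: 10 trays
  B2->Orem: 20 trays
  B2->Elko: 20 trays
Total cost = £220.
(Supply check: B1 ships 40; B2 ships 50.)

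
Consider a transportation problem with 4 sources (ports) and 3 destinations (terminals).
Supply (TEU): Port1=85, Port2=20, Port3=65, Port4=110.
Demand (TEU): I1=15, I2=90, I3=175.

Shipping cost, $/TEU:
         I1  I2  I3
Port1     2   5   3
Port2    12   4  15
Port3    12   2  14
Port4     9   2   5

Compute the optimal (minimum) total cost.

Optimal allocation:
  Port1→I1: 15 TEU
  Port1→I3: 70 TEU
  Port2→I2: 20 TEU
  Port3→I2: 65 TEU
  Port4→I2: 5 TEU
  Port4→I3: 105 TEU
Total cost = $985.

985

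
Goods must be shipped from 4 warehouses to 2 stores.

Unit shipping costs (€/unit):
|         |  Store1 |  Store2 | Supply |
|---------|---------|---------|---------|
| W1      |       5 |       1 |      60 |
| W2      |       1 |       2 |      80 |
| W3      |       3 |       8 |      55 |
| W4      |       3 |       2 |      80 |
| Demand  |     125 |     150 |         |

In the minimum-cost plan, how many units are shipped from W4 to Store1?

Optimal shipments:
  W1→Store2: 60 × €1 = €60
  W2→Store1: 70 × €1 = €70
  W2→Store2: 10 × €2 = €20
  W3→Store1: 55 × €3 = €165
  W4→Store2: 80 × €2 = €160
Total cost = €475.
The route W4→Store1 is not used.

0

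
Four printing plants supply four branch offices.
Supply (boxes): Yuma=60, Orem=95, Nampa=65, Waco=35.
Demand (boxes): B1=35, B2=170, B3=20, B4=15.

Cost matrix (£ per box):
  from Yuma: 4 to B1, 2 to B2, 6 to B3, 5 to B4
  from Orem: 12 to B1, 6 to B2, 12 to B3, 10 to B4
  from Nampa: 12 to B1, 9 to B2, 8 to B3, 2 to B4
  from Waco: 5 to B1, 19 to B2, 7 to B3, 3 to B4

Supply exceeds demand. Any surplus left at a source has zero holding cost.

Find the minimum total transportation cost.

A cheapest plan:
  Yuma–B2: 60 × £2 = £120
  Orem–B2: 95 × £6 = £570
  Nampa–B2: 15 × £9 = £135
  Nampa–B3: 20 × £8 = £160
  Nampa–B4: 15 × £2 = £30
  Waco–B1: 35 × £5 = £175
Total = 120 + 570 + 135 + 160 + 30 + 175 = £1190.
(Supply check: Yuma ships 60; Orem ships 95; Nampa ships 50; Waco ships 35.)

1190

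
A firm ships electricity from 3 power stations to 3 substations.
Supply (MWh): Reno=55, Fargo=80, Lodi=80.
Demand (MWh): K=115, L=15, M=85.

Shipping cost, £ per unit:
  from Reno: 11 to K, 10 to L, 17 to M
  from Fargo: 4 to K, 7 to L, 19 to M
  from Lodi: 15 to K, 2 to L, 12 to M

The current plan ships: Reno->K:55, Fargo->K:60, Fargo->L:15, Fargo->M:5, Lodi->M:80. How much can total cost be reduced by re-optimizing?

150

Current plan cost = 55·11 + 60·4 + 15·7 + 5·19 + 80·12 = £2005.
Optimal plan:
  Reno->K: 35 × £11 = £385
  Reno->M: 20 × £17 = £340
  Fargo->K: 80 × £4 = £320
  Lodi->L: 15 × £2 = £30
  Lodi->M: 65 × £12 = £780
Optimal cost = £1855.
Saving = 2005 − 1855 = £150.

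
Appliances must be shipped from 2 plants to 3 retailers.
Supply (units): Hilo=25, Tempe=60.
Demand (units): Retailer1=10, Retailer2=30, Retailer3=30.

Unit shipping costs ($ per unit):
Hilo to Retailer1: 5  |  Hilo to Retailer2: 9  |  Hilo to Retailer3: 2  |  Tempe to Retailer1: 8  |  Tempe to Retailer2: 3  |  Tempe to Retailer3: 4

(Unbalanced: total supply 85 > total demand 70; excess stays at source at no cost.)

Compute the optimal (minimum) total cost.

230

One minimum-cost allocation:
  Hilo–Retailer1: 10 × $5 = $50
  Hilo–Retailer3: 15 × $2 = $30
  Tempe–Retailer2: 30 × $3 = $90
  Tempe–Retailer3: 15 × $4 = $60
Total = 50 + 30 + 90 + 60 = $230.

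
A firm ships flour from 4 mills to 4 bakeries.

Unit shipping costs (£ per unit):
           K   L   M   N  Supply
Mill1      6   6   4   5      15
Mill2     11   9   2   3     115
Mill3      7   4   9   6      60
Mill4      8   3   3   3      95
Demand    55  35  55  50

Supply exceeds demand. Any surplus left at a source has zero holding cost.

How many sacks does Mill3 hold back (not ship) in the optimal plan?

An optimal plan:
  Mill1 to K: 15 × £6 = £90
  Mill2 to M: 55 × £2 = £110
  Mill2 to N: 50 × £3 = £150
  Mill3 to K: 40 × £7 = £280
  Mill4 to L: 35 × £3 = £105
Total cost = £735.
Mill3 ships 40 of its 60, leaving 20.

20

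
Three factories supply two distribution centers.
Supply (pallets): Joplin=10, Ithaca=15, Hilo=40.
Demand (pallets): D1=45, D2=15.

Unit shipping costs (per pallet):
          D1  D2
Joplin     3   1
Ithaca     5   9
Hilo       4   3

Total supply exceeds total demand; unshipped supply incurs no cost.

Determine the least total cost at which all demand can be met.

215

An optimal shipping plan:
  Joplin→D2: 10 pallets
  Ithaca→D1: 10 pallets
  Hilo→D1: 35 pallets
  Hilo→D2: 5 pallets
Total cost = 215.
(Supply check: Joplin ships 10; Ithaca ships 10; Hilo ships 40.)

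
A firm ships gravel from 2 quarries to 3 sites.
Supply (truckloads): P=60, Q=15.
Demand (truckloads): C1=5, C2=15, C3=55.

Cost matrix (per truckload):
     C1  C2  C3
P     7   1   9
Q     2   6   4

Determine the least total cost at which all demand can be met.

470

A cheapest plan:
  P–C1: 5 × 7 = 35
  P–C2: 15 × 1 = 15
  P–C3: 40 × 9 = 360
  Q–C3: 15 × 4 = 60
Total = 35 + 15 + 360 + 60 = 470.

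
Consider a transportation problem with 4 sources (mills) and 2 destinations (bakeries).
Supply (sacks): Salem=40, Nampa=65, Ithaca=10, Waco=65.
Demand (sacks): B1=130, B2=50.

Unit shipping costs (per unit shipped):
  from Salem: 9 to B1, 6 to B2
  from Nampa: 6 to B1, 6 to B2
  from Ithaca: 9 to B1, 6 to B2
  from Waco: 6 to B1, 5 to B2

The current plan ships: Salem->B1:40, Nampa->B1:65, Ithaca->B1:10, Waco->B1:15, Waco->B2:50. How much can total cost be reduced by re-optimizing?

Current plan cost = 40·9 + 65·6 + 10·9 + 15·6 + 50·5 = 1180.
Optimal plan:
  Salem->B2: 40 sacks
  Nampa->B1: 65 sacks
  Ithaca->B2: 10 sacks
  Waco->B1: 65 sacks
Optimal cost = 1080.
Saving = 1180 − 1080 = 100.

100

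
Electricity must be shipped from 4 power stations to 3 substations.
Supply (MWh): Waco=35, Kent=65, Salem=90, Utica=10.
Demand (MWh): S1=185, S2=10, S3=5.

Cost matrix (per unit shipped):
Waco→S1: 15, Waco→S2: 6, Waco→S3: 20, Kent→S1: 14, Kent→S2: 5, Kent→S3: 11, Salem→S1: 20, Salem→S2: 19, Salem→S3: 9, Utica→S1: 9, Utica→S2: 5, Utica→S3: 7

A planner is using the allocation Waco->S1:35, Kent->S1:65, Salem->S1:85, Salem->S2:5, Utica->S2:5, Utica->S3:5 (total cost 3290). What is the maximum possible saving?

110

Current plan cost = 35·15 + 65·14 + 85·20 + 5·19 + 5·5 + 5·7 = 3290.
Optimal plan:
  Waco to S1: 25 × 15 = 375
  Waco to S2: 10 × 6 = 60
  Kent to S1: 65 × 14 = 910
  Salem to S1: 85 × 20 = 1700
  Salem to S3: 5 × 9 = 45
  Utica to S1: 10 × 9 = 90
Optimal cost = 3180.
Saving = 3290 − 3180 = 110.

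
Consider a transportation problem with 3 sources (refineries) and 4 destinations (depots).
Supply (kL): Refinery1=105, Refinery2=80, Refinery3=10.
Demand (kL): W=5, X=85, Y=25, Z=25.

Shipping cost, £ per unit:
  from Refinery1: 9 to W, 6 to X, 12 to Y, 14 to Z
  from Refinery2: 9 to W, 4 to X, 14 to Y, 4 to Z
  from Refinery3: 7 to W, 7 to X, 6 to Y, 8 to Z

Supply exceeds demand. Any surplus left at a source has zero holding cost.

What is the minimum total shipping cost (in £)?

785

Optimal allocation:
  Refinery1 to W: 5 × £9 = £45
  Refinery1 to X: 30 × £6 = £180
  Refinery1 to Y: 15 × £12 = £180
  Refinery2 to X: 55 × £4 = £220
  Refinery2 to Z: 25 × £4 = £100
  Refinery3 to Y: 10 × £6 = £60
Total = 45 + 180 + 180 + 220 + 100 + 60 = £785.
(Supply check: Refinery1 ships 50; Refinery2 ships 80; Refinery3 ships 10.)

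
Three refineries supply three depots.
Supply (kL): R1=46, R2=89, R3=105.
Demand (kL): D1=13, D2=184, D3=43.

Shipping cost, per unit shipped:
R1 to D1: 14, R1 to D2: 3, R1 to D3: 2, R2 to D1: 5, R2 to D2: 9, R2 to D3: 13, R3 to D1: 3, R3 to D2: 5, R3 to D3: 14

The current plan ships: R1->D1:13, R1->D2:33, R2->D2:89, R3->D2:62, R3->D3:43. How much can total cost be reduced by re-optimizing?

625

Current plan cost = 13·14 + 33·3 + 89·9 + 62·5 + 43·14 = 1994.
Optimal plan:
  R1–D2: 3 × 3 = 9
  R1–D3: 43 × 2 = 86
  R2–D1: 13 × 5 = 65
  R2–D2: 76 × 9 = 684
  R3–D2: 105 × 5 = 525
Optimal cost = 1369.
Saving = 1994 − 1369 = 625.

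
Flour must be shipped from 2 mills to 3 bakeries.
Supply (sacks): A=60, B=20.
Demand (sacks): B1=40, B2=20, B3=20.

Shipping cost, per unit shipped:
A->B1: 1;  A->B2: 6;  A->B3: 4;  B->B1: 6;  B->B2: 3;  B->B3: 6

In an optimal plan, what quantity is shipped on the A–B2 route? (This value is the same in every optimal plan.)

Optimal shipments:
  A–B1: 40 sacks
  A–B3: 20 sacks
  B–B2: 20 sacks
Total cost = 180.
The route A→B2 is not used.

0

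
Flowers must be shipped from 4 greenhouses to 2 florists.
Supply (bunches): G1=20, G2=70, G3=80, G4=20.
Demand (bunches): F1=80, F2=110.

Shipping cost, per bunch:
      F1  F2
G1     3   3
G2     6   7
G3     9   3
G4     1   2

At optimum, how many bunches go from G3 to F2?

Optimal shipments:
  G1→F2: 20 × 3 = 60
  G2→F1: 70 × 6 = 420
  G3→F2: 80 × 3 = 240
  G4→F1: 10 × 1 = 10
  G4→F2: 10 × 2 = 20
Total cost = 750.
So G3→F2 carries 80 bunches.

80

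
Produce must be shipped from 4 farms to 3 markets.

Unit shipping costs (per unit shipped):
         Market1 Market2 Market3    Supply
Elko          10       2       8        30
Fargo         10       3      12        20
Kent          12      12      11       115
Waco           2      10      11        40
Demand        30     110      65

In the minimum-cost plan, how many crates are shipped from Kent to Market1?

0

Solving gives:
  Elko–Market2: 30 crates
  Fargo–Market2: 20 crates
  Kent–Market2: 50 crates
  Kent–Market3: 65 crates
  Waco–Market1: 30 crates
  Waco–Market2: 10 crates
Total cost = 1595.
The route Kent→Market1 is not used.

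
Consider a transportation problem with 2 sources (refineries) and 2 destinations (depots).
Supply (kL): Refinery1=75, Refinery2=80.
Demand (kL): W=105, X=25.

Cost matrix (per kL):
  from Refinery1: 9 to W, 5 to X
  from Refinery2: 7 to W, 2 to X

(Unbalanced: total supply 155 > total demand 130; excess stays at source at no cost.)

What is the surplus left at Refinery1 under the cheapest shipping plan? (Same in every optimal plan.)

An optimal plan:
  Refinery1–W: 50 × 9 = 450
  Refinery2–W: 55 × 7 = 385
  Refinery2–X: 25 × 2 = 50
Total cost = 885.
Refinery1 ships 50 of its 75, leaving 25.

25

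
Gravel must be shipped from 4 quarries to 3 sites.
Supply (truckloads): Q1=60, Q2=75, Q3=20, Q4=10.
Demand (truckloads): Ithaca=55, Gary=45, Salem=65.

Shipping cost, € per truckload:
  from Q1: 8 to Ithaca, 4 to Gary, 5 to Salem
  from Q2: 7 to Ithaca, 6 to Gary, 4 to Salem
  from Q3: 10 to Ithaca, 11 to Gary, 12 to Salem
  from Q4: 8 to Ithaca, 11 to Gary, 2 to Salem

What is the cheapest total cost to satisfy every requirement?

880

An optimal shipping plan:
  Q1→Gary: 45 × €4 = €180
  Q1→Salem: 15 × €5 = €75
  Q2→Ithaca: 35 × €7 = €245
  Q2→Salem: 40 × €4 = €160
  Q3→Ithaca: 20 × €10 = €200
  Q4→Salem: 10 × €2 = €20
Total = 180 + 75 + 245 + 160 + 200 + 20 = €880.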